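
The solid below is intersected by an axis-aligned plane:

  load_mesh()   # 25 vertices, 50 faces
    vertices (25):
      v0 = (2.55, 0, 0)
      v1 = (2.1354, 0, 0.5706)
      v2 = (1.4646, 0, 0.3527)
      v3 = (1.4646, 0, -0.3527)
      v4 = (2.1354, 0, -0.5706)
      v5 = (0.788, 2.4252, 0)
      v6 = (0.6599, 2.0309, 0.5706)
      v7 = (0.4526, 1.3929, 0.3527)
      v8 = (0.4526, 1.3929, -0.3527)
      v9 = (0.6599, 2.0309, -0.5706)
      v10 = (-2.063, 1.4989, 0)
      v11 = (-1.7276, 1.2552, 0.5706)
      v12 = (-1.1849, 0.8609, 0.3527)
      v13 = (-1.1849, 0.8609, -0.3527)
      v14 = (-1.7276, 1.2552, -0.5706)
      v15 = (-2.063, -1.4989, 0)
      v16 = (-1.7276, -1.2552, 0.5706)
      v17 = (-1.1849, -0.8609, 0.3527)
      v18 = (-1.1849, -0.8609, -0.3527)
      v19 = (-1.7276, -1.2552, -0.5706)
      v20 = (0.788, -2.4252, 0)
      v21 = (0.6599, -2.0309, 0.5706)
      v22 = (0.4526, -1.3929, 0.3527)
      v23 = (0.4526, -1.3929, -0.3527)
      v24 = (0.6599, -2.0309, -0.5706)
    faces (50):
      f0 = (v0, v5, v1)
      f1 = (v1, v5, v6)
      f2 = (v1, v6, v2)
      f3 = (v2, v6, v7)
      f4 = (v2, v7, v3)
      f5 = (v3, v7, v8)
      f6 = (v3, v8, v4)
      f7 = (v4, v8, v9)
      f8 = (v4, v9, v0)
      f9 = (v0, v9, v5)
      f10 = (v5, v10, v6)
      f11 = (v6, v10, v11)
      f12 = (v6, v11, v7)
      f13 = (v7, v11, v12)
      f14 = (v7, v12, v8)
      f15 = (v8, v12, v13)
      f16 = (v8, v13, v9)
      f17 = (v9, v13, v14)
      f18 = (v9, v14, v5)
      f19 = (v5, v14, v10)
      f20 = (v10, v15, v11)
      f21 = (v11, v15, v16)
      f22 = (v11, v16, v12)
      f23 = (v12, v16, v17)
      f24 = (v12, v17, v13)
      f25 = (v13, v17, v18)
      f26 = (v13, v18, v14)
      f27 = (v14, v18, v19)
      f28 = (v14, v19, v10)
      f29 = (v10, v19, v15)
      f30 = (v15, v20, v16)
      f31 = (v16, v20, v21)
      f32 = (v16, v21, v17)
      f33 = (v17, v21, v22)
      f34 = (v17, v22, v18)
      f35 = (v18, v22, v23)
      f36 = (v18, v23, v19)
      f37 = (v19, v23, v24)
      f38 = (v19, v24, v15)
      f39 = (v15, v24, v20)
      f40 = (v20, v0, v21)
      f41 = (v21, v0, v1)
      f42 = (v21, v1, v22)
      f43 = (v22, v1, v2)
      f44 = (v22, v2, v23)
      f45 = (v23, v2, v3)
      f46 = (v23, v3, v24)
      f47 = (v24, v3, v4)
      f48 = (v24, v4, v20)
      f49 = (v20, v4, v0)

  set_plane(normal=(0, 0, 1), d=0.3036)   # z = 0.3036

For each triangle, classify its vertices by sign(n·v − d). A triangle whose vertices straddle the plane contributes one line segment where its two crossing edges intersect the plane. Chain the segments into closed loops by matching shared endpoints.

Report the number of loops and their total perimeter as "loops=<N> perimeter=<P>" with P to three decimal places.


Straddling triangles (20 of 50):
  (v0,v5,v1) [--+] → (1.50491, 1.13482, 0.3036)–(2.3294, 0, 0.3036)  len=1.4027
  (v1,v5,v6) [+-+] → (1.50491, 1.13482, 0.3036)–(0.719842, 2.2154, 0.3036)  len=1.3357
  (v2,v7,v3) [++-] → (0.523041, 1.29595, 0.3036)–(1.4646, 0, 0.3036)  len=1.6019
  (v3,v7,v8) [-+-] → (0.523041, 1.29595, 0.3036)–(0.4526, 1.3929, 0.3036)  len=0.1198
  (v5,v10,v6) [--+] → (-0.614223, 1.78196, 0.3036)–(0.719842, 2.2154, 0.3036)  len=1.4027
  (v6,v10,v11) [+-+] → (-0.614223, 1.78196, 0.3036)–(-1.88454, 1.36923, 0.3036)  len=1.3357
  (v7,v12,v8) [++-] → (-1.07092, 0.89793, 0.3036)–(0.4526, 1.3929, 0.3036)  len=1.6019
  (v8,v12,v13) [-+-] → (-1.07092, 0.89793, 0.3036)–(-1.1849, 0.8609, 0.3036)  len=0.1198
  (v10,v15,v11) [--+] → (-1.88454, -0.0335219, 0.3036)–(-1.88454, 1.36923, 0.3036)  len=1.4028
  (v11,v15,v16) [+-+] → (-1.88454, -0.0335219, 0.3036)–(-1.88454, -1.36923, 0.3036)  len=1.3357
  (v12,v17,v13) [++-] → (-1.1849, -0.741053, 0.3036)–(-1.1849, 0.8609, 0.3036)  len=1.6020
  (v13,v17,v18) [-+-] → (-1.1849, -0.741053, 0.3036)–(-1.1849, -0.8609, 0.3036)  len=0.1198
  (v15,v20,v16) [--+] → (-0.550479, -1.80268, 0.3036)–(-1.88454, -1.36923, 0.3036)  len=1.4027
  (v16,v20,v21) [+-+] → (-0.550479, -1.80268, 0.3036)–(0.719842, -2.2154, 0.3036)  len=1.3357
  (v17,v22,v18) [++-] → (0.33862, -1.35587, 0.3036)–(-1.1849, -0.8609, 0.3036)  len=1.6019
  (v18,v22,v23) [-+-] → (0.33862, -1.35587, 0.3036)–(0.4526, -1.3929, 0.3036)  len=0.1198
  (v20,v0,v21) [--+] → (1.54433, -1.08058, 0.3036)–(0.719842, -2.2154, 0.3036)  len=1.4027
  (v21,v0,v1) [+-+] → (1.54433, -1.08058, 0.3036)–(2.3294, 0, 0.3036)  len=1.3357
  (v22,v2,v23) [++-] → (1.39416, -0.0969541, 0.3036)–(0.4526, -1.3929, 0.3036)  len=1.6019
  (v23,v2,v3) [-+-] → (1.39416, -0.0969541, 0.3036)–(1.4646, 0, 0.3036)  len=0.1198

Chained into 2 loop(s):
  loop 1: 10 segments, perimeter = 13.6920
  loop 2: 10 segments, perimeter = 8.6087
Total perimeter = 22.301

loops=2 perimeter=22.301


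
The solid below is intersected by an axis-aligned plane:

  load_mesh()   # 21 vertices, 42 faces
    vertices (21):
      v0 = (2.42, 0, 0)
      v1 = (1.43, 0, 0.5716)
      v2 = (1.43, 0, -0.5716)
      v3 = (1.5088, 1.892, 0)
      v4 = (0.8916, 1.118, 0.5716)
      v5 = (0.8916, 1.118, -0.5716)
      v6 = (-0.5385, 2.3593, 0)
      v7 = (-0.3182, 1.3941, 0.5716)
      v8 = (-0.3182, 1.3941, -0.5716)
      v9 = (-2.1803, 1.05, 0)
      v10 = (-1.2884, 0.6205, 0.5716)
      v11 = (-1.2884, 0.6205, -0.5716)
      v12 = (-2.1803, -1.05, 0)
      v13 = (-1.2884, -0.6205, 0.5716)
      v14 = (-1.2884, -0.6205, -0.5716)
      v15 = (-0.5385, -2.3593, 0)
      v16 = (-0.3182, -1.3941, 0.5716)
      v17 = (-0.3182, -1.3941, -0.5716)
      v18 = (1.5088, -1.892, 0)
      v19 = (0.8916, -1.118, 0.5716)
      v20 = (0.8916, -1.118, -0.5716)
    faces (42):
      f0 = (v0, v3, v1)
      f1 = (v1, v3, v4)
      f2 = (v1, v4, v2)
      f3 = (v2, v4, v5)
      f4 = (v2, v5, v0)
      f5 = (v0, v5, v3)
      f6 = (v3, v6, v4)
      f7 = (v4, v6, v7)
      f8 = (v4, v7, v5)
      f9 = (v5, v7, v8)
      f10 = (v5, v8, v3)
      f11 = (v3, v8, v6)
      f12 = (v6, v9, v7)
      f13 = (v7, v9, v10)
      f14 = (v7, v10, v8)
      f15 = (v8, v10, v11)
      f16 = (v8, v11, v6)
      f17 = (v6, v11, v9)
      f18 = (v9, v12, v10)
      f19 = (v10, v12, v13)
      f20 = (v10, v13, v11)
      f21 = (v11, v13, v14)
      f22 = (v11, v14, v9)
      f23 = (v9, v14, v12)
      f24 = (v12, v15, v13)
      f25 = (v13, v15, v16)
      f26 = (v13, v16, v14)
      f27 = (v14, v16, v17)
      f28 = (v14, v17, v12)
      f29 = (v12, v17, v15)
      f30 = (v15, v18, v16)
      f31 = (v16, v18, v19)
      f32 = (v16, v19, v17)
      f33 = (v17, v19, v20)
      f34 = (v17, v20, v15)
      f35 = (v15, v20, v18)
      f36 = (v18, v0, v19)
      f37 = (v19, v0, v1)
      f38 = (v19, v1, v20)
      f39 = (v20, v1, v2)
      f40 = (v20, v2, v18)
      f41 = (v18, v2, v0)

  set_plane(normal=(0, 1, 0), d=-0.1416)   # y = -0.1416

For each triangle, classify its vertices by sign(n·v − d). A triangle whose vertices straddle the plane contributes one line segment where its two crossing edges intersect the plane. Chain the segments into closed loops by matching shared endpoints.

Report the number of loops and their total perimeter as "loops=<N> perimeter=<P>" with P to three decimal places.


loops=2 perimeter=6.691

Straddling triangles (12 of 42):
  (v9,v12,v10) [+-+] → (-2.1803, -0.1416, 0)–(-1.69529, -0.1416, 0.31083)  len=0.5761
  (v10,v12,v13) [+--] → (-1.69529, -0.1416, 0.31083)–(-1.2884, -0.1416, 0.5716)  len=0.4833
  (v10,v13,v11) [+-+] → (-1.2884, -0.1416, 0.5716)–(-1.2884, -0.1416, 0.130441)  len=0.4412
  (v11,v13,v14) [+--] → (-1.2884, -0.1416, 0.130441)–(-1.2884, -0.1416, -0.5716)  len=0.7020
  (v11,v14,v9) [+-+] → (-1.2884, -0.1416, -0.5716)–(-1.54409, -0.1416, -0.407733)  len=0.3037
  (v9,v14,v12) [+--] → (-1.54409, -0.1416, -0.407733)–(-2.1803, -0.1416, 0)  len=0.7557
  (v18,v0,v19) [-+-] → (2.3518, -0.1416, 0)–(2.22642, -0.1416, 0.0723958)  len=0.1448
  (v19,v0,v1) [-++] → (2.22642, -0.1416, 0.0723958)–(1.36181, -0.1416, 0.5716)  len=0.9984
  (v19,v1,v20) [-+-] → (1.36181, -0.1416, 0.5716)–(1.36181, -0.1416, 0.426808)  len=0.1448
  (v20,v1,v2) [-++] → (1.36181, -0.1416, 0.426808)–(1.36181, -0.1416, -0.5716)  len=0.9984
  (v20,v2,v18) [-+-] → (1.36181, -0.1416, -0.5716)–(1.4359, -0.1416, -0.528821)  len=0.0856
  (v18,v2,v0) [-++] → (1.4359, -0.1416, -0.528821)–(2.3518, -0.1416, 0)  len=1.0576

Chained into 2 loop(s):
  loop 1: 6 segments, perimeter = 3.2619
  loop 2: 6 segments, perimeter = 3.4295
Total perimeter = 6.691


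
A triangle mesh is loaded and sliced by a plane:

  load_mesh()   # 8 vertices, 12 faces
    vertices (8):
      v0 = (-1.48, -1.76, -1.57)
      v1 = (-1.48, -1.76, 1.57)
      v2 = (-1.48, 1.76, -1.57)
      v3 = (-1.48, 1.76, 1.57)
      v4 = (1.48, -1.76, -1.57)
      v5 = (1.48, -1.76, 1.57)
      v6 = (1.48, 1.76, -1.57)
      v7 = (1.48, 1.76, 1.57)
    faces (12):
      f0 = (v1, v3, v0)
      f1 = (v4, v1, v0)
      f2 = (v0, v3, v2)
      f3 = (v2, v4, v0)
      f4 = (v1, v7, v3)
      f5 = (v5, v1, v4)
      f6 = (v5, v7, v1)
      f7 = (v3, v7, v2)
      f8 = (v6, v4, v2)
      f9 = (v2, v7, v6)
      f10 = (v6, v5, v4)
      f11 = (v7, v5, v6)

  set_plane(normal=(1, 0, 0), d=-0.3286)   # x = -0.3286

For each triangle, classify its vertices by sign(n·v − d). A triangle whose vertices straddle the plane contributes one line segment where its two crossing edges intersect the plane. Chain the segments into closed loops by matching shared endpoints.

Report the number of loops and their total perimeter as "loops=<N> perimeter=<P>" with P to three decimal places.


Straddling triangles (8 of 12):
  (v4,v1,v0) [+--] → (-0.3286, -1.76, 0.348582)–(-0.3286, -1.76, -1.57)  len=1.9186
  (v2,v4,v0) [-+-] → (-0.3286, 0.390768, -1.57)–(-0.3286, -1.76, -1.57)  len=2.1508
  (v1,v7,v3) [-+-] → (-0.3286, -0.390768, 1.57)–(-0.3286, 1.76, 1.57)  len=2.1508
  (v5,v1,v4) [+-+] → (-0.3286, -1.76, 1.57)–(-0.3286, -1.76, 0.348582)  len=1.2214
  (v5,v7,v1) [++-] → (-0.3286, -0.390768, 1.57)–(-0.3286, -1.76, 1.57)  len=1.3692
  (v3,v7,v2) [-+-] → (-0.3286, 1.76, 1.57)–(-0.3286, 1.76, -0.348582)  len=1.9186
  (v6,v4,v2) [++-] → (-0.3286, 0.390768, -1.57)–(-0.3286, 1.76, -1.57)  len=1.3692
  (v2,v7,v6) [-++] → (-0.3286, 1.76, -0.348582)–(-0.3286, 1.76, -1.57)  len=1.2214

Chained into 1 loop(s):
  loop 1: 8 segments, perimeter = 13.3200
Total perimeter = 13.320

loops=1 perimeter=13.320


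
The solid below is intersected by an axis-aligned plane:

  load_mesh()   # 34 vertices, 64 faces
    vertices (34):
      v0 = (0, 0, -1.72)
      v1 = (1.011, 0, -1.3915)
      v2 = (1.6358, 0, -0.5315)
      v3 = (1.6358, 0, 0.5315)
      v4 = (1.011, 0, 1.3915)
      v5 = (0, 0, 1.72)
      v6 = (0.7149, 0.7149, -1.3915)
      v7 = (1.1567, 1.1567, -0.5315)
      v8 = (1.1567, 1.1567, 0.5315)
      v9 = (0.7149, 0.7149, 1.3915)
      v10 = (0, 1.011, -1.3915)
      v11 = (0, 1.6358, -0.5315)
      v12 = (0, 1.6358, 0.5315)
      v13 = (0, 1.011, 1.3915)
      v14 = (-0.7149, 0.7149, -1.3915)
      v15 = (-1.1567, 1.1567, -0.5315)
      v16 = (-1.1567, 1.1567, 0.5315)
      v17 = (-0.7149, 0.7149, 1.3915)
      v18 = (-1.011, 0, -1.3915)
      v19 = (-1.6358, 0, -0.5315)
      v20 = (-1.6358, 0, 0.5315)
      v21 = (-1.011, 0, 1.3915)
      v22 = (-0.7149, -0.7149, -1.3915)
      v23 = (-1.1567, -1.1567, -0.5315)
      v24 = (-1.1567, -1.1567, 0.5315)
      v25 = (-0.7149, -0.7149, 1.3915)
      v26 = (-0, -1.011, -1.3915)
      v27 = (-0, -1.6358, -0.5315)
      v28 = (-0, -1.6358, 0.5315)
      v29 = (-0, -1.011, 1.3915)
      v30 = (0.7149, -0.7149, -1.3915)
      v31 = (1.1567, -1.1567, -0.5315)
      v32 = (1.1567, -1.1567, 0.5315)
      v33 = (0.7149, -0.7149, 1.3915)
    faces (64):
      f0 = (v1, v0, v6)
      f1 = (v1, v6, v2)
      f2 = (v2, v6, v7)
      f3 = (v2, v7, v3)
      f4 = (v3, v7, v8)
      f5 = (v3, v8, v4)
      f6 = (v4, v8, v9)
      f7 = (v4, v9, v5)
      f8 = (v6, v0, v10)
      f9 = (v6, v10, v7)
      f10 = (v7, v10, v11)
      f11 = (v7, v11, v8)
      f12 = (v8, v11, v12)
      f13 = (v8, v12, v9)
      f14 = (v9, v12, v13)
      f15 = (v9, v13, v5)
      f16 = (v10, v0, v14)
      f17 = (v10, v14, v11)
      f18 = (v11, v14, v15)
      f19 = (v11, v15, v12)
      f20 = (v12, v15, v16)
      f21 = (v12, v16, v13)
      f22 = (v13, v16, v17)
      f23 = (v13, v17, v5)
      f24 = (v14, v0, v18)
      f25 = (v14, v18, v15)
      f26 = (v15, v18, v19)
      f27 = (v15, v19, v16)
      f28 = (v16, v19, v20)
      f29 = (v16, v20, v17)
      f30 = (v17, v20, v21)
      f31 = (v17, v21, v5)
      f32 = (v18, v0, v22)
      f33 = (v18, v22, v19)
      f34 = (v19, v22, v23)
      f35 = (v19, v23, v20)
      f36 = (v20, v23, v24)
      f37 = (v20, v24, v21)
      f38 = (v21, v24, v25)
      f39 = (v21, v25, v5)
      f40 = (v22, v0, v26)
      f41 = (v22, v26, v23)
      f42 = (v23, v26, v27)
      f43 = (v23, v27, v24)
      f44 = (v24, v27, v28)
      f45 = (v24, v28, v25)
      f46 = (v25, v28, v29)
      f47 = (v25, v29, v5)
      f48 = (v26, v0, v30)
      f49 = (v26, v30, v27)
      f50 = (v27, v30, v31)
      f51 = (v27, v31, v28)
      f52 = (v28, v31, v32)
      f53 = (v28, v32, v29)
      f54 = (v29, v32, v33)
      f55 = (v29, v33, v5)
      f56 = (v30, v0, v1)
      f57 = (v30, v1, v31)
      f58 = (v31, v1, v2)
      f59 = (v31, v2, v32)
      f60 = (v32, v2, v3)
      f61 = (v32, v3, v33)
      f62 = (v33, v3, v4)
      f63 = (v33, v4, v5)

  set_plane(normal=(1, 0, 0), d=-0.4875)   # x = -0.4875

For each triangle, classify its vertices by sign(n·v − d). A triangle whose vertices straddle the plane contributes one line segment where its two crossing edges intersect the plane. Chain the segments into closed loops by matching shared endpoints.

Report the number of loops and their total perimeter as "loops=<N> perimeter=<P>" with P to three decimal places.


loops=1 perimeter=9.698

Straddling triangles (20 of 64):
  (v10,v0,v14) [++-] → (-0.4875, 0.4875, -1.49599)–(-0.4875, 0.809085, -1.3915)  len=0.3381
  (v10,v14,v11) [+-+] → (-0.4875, 0.809085, -1.3915)–(-0.4875, 1.00783, -1.11795)  len=0.3381
  (v11,v14,v15) [+--] → (-0.4875, 1.00783, -1.11795)–(-0.4875, 1.43388, -0.5315)  len=0.7249
  (v11,v15,v12) [+-+] → (-0.4875, 1.43388, -0.5315)–(-0.4875, 1.43388, 0.0834906)  len=0.6150
  (v12,v15,v16) [+--] → (-0.4875, 1.43388, 0.0834906)–(-0.4875, 1.43388, 0.5315)  len=0.4480
  (v12,v16,v13) [+-+] → (-0.4875, 1.43388, 0.5315)–(-0.4875, 1.07241, 1.02905)  len=0.6150
  (v13,v16,v17) [+--] → (-0.4875, 1.07241, 1.02905)–(-0.4875, 0.809085, 1.3915)  len=0.4480
  (v13,v17,v5) [+-+] → (-0.4875, 0.809085, 1.3915)–(-0.4875, 0.4875, 1.49599)  len=0.3381
  (v14,v0,v18) [-+-] → (-0.4875, 0.4875, -1.49599)–(-0.4875, 0, -1.5616)  len=0.4919
  (v17,v21,v5) [--+] → (-0.4875, 0, 1.5616)–(-0.4875, 0.4875, 1.49599)  len=0.4919
  (v18,v0,v22) [-+-] → (-0.4875, 0, -1.5616)–(-0.4875, -0.4875, -1.49599)  len=0.4919
  (v21,v25,v5) [--+] → (-0.4875, -0.4875, 1.49599)–(-0.4875, 0, 1.5616)  len=0.4919
  (v22,v0,v26) [-++] → (-0.4875, -0.4875, -1.49599)–(-0.4875, -0.809085, -1.3915)  len=0.3381
  (v22,v26,v23) [-+-] → (-0.4875, -0.809085, -1.3915)–(-0.4875, -1.07241, -1.02905)  len=0.4480
  (v23,v26,v27) [-++] → (-0.4875, -1.07241, -1.02905)–(-0.4875, -1.43388, -0.5315)  len=0.6150
  (v23,v27,v24) [-+-] → (-0.4875, -1.43388, -0.5315)–(-0.4875, -1.43388, -0.0834906)  len=0.4480
  (v24,v27,v28) [-++] → (-0.4875, -1.43388, -0.0834906)–(-0.4875, -1.43388, 0.5315)  len=0.6150
  (v24,v28,v25) [-+-] → (-0.4875, -1.43388, 0.5315)–(-0.4875, -1.00783, 1.11795)  len=0.7249
  (v25,v28,v29) [-++] → (-0.4875, -1.00783, 1.11795)–(-0.4875, -0.809085, 1.3915)  len=0.3381
  (v25,v29,v5) [-++] → (-0.4875, -0.809085, 1.3915)–(-0.4875, -0.4875, 1.49599)  len=0.3381

Chained into 1 loop(s):
  loop 1: 20 segments, perimeter = 9.6981
Total perimeter = 9.698


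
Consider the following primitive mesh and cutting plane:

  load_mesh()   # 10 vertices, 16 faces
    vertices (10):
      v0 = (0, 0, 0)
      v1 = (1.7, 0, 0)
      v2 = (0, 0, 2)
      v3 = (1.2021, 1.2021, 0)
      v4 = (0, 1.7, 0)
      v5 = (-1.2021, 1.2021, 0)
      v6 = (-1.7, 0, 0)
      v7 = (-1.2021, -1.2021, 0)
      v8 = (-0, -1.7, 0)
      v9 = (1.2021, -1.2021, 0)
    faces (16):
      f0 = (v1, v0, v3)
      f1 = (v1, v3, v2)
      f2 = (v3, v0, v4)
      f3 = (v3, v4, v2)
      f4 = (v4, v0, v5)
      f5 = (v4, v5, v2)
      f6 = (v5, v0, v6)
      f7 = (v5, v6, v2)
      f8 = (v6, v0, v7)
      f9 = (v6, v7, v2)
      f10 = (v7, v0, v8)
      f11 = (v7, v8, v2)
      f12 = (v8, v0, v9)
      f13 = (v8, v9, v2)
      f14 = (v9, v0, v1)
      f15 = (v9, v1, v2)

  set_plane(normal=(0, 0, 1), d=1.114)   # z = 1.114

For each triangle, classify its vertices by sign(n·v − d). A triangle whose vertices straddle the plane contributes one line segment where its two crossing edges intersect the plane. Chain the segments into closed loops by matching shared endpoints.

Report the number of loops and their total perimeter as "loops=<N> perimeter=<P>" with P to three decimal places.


Straddling triangles (8 of 16):
  (v1,v3,v2) [--+] → (0.53253, 0.53253, 1.114)–(0.7531, 0, 1.114)  len=0.5764
  (v3,v4,v2) [--+] → (0, 0.7531, 1.114)–(0.53253, 0.53253, 1.114)  len=0.5764
  (v4,v5,v2) [--+] → (-0.53253, 0.53253, 1.114)–(0, 0.7531, 1.114)  len=0.5764
  (v5,v6,v2) [--+] → (-0.7531, 0, 1.114)–(-0.53253, 0.53253, 1.114)  len=0.5764
  (v6,v7,v2) [--+] → (-0.53253, -0.53253, 1.114)–(-0.7531, 0, 1.114)  len=0.5764
  (v7,v8,v2) [--+] → (0, -0.7531, 1.114)–(-0.53253, -0.53253, 1.114)  len=0.5764
  (v8,v9,v2) [--+] → (0.53253, -0.53253, 1.114)–(0, -0.7531, 1.114)  len=0.5764
  (v9,v1,v2) [--+] → (0.7531, 0, 1.114)–(0.53253, -0.53253, 1.114)  len=0.5764

Chained into 1 loop(s):
  loop 1: 8 segments, perimeter = 4.6112
Total perimeter = 4.611

loops=1 perimeter=4.611


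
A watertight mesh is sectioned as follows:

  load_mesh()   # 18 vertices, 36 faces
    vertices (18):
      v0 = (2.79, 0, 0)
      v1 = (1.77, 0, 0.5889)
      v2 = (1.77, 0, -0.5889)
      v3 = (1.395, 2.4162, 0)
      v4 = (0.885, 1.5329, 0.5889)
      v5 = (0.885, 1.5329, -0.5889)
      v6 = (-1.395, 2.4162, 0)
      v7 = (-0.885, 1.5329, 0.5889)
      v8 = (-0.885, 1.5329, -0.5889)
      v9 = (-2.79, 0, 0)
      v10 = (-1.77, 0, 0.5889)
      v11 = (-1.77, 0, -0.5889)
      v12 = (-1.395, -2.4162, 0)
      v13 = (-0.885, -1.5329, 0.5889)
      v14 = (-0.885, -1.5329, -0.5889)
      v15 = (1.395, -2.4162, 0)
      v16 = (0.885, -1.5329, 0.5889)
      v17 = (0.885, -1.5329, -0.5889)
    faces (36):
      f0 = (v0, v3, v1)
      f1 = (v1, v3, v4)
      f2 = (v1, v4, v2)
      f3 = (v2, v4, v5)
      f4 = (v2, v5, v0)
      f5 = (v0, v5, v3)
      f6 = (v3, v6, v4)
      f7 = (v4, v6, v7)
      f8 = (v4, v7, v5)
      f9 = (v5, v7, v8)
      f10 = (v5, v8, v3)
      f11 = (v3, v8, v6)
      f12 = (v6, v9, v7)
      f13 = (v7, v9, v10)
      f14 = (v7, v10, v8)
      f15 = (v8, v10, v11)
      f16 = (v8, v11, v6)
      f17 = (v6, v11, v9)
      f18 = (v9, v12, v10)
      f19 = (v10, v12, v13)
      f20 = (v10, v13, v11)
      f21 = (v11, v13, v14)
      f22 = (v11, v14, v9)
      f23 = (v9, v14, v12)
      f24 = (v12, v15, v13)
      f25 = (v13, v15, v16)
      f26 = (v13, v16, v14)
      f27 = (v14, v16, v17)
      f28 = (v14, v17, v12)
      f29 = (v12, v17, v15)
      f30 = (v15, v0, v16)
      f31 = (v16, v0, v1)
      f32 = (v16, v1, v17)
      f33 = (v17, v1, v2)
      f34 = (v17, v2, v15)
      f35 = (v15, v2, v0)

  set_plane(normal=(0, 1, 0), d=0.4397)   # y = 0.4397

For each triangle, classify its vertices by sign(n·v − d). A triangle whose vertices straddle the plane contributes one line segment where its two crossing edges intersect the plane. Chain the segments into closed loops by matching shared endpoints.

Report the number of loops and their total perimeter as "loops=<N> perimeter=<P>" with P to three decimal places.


loops=2 perimeter=7.067

Straddling triangles (12 of 36):
  (v0,v3,v1) [-+-] → (2.53614, 0.4397, 0)–(1.70176, 0.4397, 0.481732)  len=0.9635
  (v1,v3,v4) [-++] → (1.70176, 0.4397, 0.481732)–(1.51614, 0.4397, 0.5889)  len=0.2143
  (v1,v4,v2) [-+-] → (1.51614, 0.4397, 0.5889)–(1.51614, 0.4397, -0.251058)  len=0.8400
  (v2,v4,v5) [-++] → (1.51614, 0.4397, -0.251058)–(1.51614, 0.4397, -0.5889)  len=0.3378
  (v2,v5,v0) [-+-] → (1.51614, 0.4397, -0.5889)–(2.24357, 0.4397, -0.168921)  len=0.8400
  (v0,v5,v3) [-++] → (2.24357, 0.4397, -0.168921)–(2.53614, 0.4397, 0)  len=0.3378
  (v6,v9,v7) [+-+] → (-2.53614, 0.4397, 0)–(-2.24357, 0.4397, 0.168921)  len=0.3378
  (v7,v9,v10) [+--] → (-2.24357, 0.4397, 0.168921)–(-1.51614, 0.4397, 0.5889)  len=0.8400
  (v7,v10,v8) [+-+] → (-1.51614, 0.4397, 0.5889)–(-1.51614, 0.4397, 0.251058)  len=0.3378
  (v8,v10,v11) [+--] → (-1.51614, 0.4397, 0.251058)–(-1.51614, 0.4397, -0.5889)  len=0.8400
  (v8,v11,v6) [+-+] → (-1.51614, 0.4397, -0.5889)–(-1.70176, 0.4397, -0.481732)  len=0.2143
  (v6,v11,v9) [+--] → (-1.70176, 0.4397, -0.481732)–(-2.53614, 0.4397, 0)  len=0.9635

Chained into 2 loop(s):
  loop 1: 6 segments, perimeter = 3.5334
  loop 2: 6 segments, perimeter = 3.5334
Total perimeter = 7.067


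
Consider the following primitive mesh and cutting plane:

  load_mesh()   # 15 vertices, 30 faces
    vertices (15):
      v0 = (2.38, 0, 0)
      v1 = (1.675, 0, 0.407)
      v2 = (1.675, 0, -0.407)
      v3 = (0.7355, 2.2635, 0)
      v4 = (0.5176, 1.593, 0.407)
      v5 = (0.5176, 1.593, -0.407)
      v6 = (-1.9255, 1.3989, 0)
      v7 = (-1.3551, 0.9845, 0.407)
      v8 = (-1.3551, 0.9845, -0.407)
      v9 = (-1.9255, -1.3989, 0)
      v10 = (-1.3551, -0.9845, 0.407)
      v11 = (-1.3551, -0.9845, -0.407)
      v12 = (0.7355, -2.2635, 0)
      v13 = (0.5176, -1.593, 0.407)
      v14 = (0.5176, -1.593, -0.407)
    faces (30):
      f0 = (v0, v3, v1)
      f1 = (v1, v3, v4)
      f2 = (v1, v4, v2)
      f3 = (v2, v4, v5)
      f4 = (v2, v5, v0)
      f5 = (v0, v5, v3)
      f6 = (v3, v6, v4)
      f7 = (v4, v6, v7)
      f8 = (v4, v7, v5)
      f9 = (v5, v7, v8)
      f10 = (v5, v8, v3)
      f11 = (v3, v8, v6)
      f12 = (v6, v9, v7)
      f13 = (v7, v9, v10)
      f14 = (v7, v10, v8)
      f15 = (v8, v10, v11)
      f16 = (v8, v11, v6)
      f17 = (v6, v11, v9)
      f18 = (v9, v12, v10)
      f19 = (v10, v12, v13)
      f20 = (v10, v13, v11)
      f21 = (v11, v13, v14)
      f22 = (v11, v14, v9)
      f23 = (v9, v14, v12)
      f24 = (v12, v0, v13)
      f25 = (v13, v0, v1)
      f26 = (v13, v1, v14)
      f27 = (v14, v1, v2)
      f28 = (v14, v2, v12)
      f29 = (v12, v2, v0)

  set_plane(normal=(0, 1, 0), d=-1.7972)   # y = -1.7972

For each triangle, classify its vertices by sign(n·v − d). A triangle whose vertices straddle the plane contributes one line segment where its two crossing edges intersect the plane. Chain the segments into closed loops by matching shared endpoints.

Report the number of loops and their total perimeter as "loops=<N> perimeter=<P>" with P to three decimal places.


loops=1 perimeter=3.761

Straddling triangles (6 of 30):
  (v9,v12,v10) [+-+] → (-0.699643, -1.7972, 0)–(-0.0266945, -1.7972, 0.148385)  len=0.6891
  (v10,v12,v13) [+-+] → (-0.0266945, -1.7972, 0.148385)–(0.583961, -1.7972, 0.283049)  len=0.6253
  (v9,v14,v12) [++-] → (0.583961, -1.7972, -0.283049)–(-0.699643, -1.7972, 0)  len=1.3144
  (v12,v0,v13) [-++] → (1.07428, -1.7972, 0)–(0.583961, -1.7972, 0.283049)  len=0.5662
  (v14,v2,v12) [++-] → (0.929045, -1.7972, -0.0838454)–(0.583961, -1.7972, -0.283049)  len=0.3985
  (v12,v2,v0) [-++] → (0.929045, -1.7972, -0.0838454)–(1.07428, -1.7972, 0)  len=0.1677

Chained into 1 loop(s):
  loop 1: 6 segments, perimeter = 3.7612
Total perimeter = 3.761


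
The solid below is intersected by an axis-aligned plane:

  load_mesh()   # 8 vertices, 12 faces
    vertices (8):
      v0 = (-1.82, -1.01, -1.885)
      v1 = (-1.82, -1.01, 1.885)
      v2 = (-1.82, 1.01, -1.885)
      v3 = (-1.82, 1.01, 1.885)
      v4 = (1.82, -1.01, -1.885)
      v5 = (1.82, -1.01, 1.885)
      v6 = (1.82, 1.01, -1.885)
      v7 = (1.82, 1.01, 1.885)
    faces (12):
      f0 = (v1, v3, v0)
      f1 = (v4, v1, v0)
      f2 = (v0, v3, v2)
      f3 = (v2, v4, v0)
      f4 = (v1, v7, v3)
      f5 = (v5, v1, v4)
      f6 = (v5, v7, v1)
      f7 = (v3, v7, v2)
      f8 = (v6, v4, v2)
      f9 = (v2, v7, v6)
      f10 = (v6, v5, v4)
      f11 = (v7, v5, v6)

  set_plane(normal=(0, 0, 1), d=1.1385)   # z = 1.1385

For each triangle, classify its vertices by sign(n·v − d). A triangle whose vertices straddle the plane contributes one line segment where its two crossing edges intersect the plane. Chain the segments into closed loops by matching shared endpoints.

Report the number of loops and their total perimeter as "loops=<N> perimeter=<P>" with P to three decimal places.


Straddling triangles (8 of 12):
  (v1,v3,v0) [++-] → (-1.82, 0.610019, 1.1385)–(-1.82, -1.01, 1.1385)  len=1.6200
  (v4,v1,v0) [-+-] → (-1.09924, -1.01, 1.1385)–(-1.82, -1.01, 1.1385)  len=0.7208
  (v0,v3,v2) [-+-] → (-1.82, 0.610019, 1.1385)–(-1.82, 1.01, 1.1385)  len=0.4000
  (v5,v1,v4) [++-] → (-1.09924, -1.01, 1.1385)–(1.82, -1.01, 1.1385)  len=2.9192
  (v3,v7,v2) [++-] → (1.09924, 1.01, 1.1385)–(-1.82, 1.01, 1.1385)  len=2.9192
  (v2,v7,v6) [-+-] → (1.09924, 1.01, 1.1385)–(1.82, 1.01, 1.1385)  len=0.7208
  (v6,v5,v4) [-+-] → (1.82, -0.610019, 1.1385)–(1.82, -1.01, 1.1385)  len=0.4000
  (v7,v5,v6) [++-] → (1.82, -0.610019, 1.1385)–(1.82, 1.01, 1.1385)  len=1.6200

Chained into 1 loop(s):
  loop 1: 8 segments, perimeter = 11.3200
Total perimeter = 11.320

loops=1 perimeter=11.320


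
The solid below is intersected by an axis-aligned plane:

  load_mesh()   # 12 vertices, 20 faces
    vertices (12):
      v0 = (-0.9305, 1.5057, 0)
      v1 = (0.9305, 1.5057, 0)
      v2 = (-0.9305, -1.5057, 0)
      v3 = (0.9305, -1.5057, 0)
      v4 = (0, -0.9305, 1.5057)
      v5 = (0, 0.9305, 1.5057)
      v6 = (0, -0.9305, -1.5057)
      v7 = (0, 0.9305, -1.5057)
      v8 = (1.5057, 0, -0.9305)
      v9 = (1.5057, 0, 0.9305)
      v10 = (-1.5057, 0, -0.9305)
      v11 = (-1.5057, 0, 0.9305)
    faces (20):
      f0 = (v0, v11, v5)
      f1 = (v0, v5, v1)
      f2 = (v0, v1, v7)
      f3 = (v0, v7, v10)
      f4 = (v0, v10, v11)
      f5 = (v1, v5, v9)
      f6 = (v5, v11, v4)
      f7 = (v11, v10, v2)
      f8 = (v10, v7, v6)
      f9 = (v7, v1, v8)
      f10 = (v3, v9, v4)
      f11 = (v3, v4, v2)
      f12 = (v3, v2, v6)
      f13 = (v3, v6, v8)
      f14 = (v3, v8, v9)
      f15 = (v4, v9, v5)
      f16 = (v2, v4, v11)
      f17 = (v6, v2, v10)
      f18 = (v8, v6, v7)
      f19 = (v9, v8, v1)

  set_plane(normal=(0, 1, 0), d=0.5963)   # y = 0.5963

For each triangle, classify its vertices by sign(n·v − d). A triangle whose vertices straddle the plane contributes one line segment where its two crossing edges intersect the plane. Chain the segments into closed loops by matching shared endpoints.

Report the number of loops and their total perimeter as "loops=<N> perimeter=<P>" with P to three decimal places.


loops=1 perimeter=8.733

Straddling triangles (10 of 20):
  (v0,v11,v5) [+-+] → (-1.2779, 0.5963, 0.561996)–(-0.54079, 0.5963, 1.29911)  len=1.0424
  (v0,v7,v10) [++-] → (-0.54079, 0.5963, -1.29911)–(-1.2779, 0.5963, -0.561996)  len=1.0424
  (v0,v10,v11) [+--] → (-1.2779, 0.5963, -0.561996)–(-1.2779, 0.5963, 0.561996)  len=1.1240
  (v1,v5,v9) [++-] → (0.54079, 0.5963, 1.29911)–(1.2779, 0.5963, 0.561996)  len=1.0424
  (v5,v11,v4) [+--] → (-0.54079, 0.5963, 1.29911)–(0, 0.5963, 1.5057)  len=0.5789
  (v10,v7,v6) [-+-] → (-0.54079, 0.5963, -1.29911)–(0, 0.5963, -1.5057)  len=0.5789
  (v7,v1,v8) [++-] → (1.2779, 0.5963, -0.561996)–(0.54079, 0.5963, -1.29911)  len=1.0424
  (v4,v9,v5) [--+] → (0.54079, 0.5963, 1.29911)–(0, 0.5963, 1.5057)  len=0.5789
  (v8,v6,v7) [--+] → (0, 0.5963, -1.5057)–(0.54079, 0.5963, -1.29911)  len=0.5789
  (v9,v8,v1) [--+] → (1.2779, 0.5963, -0.561996)–(1.2779, 0.5963, 0.561996)  len=1.1240

Chained into 1 loop(s):
  loop 1: 10 segments, perimeter = 8.7334
Total perimeter = 8.733


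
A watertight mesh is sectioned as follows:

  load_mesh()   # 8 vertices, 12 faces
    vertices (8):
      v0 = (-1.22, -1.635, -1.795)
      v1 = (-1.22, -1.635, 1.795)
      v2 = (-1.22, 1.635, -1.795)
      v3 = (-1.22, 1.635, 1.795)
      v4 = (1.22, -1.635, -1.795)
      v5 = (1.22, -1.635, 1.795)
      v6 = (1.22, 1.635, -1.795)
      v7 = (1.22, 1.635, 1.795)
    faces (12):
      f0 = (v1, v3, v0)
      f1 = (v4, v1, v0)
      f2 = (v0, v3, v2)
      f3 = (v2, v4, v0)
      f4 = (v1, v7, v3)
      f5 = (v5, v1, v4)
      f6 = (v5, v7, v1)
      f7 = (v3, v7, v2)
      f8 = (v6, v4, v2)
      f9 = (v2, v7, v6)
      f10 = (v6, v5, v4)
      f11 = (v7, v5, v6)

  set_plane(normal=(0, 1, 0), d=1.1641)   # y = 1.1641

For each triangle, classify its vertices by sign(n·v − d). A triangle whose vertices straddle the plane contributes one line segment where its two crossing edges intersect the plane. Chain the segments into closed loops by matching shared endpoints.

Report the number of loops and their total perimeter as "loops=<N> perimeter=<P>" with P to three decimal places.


loops=1 perimeter=12.060

Straddling triangles (8 of 12):
  (v1,v3,v0) [-+-] → (-1.22, 1.1641, 1.795)–(-1.22, 1.1641, 1.27802)  len=0.5170
  (v0,v3,v2) [-++] → (-1.22, 1.1641, 1.27802)–(-1.22, 1.1641, -1.795)  len=3.0730
  (v2,v4,v0) [+--] → (-0.868625, 1.1641, -1.795)–(-1.22, 1.1641, -1.795)  len=0.3514
  (v1,v7,v3) [-++] → (0.868625, 1.1641, 1.795)–(-1.22, 1.1641, 1.795)  len=2.0886
  (v5,v7,v1) [-+-] → (1.22, 1.1641, 1.795)–(0.868625, 1.1641, 1.795)  len=0.3514
  (v6,v4,v2) [+-+] → (1.22, 1.1641, -1.795)–(-0.868625, 1.1641, -1.795)  len=2.0886
  (v6,v5,v4) [+--] → (1.22, 1.1641, -1.27802)–(1.22, 1.1641, -1.795)  len=0.5170
  (v7,v5,v6) [+-+] → (1.22, 1.1641, 1.795)–(1.22, 1.1641, -1.27802)  len=3.0730

Chained into 1 loop(s):
  loop 1: 8 segments, perimeter = 12.0600
Total perimeter = 12.060


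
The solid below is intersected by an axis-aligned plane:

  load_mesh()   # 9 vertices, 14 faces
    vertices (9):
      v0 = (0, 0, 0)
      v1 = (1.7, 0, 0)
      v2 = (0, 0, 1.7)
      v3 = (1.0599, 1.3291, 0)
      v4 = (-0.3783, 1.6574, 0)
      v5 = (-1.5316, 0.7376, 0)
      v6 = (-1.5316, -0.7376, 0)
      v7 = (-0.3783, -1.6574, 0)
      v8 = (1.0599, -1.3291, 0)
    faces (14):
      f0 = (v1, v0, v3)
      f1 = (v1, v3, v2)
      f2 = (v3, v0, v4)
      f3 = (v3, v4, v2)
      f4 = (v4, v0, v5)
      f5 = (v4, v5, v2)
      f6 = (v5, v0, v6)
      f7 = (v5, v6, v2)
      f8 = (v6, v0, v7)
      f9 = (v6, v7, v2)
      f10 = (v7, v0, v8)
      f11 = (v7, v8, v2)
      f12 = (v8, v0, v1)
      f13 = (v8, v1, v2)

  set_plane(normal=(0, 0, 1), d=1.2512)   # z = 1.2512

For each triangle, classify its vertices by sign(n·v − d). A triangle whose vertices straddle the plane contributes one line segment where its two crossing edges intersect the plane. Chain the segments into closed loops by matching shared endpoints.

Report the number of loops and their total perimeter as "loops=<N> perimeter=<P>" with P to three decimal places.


loops=1 perimeter=2.726

Straddling triangles (7 of 14):
  (v1,v3,v2) [--+] → (0.279814, 0.350882, 1.2512)–(0.4488, 0, 1.2512)  len=0.3895
  (v3,v4,v2) [--+] → (-0.0998712, 0.437554, 1.2512)–(0.279814, 0.350882, 1.2512)  len=0.3895
  (v4,v5,v2) [--+] → (-0.404342, 0.194726, 1.2512)–(-0.0998712, 0.437554, 1.2512)  len=0.3894
  (v5,v6,v2) [--+] → (-0.404342, -0.194726, 1.2512)–(-0.404342, 0.194726, 1.2512)  len=0.3895
  (v6,v7,v2) [--+] → (-0.0998712, -0.437554, 1.2512)–(-0.404342, -0.194726, 1.2512)  len=0.3894
  (v7,v8,v2) [--+] → (0.279814, -0.350882, 1.2512)–(-0.0998712, -0.437554, 1.2512)  len=0.3895
  (v8,v1,v2) [--+] → (0.4488, 0, 1.2512)–(0.279814, -0.350882, 1.2512)  len=0.3895

Chained into 1 loop(s):
  loop 1: 7 segments, perimeter = 2.7262
Total perimeter = 2.726


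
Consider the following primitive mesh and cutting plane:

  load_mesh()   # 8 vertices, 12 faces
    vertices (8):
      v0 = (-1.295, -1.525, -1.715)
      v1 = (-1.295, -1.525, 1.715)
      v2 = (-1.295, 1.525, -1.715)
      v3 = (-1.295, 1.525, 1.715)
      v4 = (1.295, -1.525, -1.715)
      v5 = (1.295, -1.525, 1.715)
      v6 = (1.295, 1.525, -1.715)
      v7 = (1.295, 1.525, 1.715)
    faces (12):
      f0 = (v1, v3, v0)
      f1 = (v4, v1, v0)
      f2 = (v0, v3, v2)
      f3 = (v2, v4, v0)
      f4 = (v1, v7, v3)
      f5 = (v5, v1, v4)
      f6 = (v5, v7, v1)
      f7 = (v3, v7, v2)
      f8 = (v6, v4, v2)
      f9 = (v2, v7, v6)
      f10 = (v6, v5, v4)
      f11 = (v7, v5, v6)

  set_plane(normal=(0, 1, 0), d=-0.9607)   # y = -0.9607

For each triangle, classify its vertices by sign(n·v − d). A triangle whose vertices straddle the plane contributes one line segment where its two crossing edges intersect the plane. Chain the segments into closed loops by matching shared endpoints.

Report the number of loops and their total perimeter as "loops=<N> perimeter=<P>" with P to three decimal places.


Straddling triangles (8 of 12):
  (v1,v3,v0) [-+-] → (-1.295, -0.9607, 1.715)–(-1.295, -0.9607, -1.08039)  len=2.7954
  (v0,v3,v2) [-++] → (-1.295, -0.9607, -1.08039)–(-1.295, -0.9607, -1.715)  len=0.6346
  (v2,v4,v0) [+--] → (0.815808, -0.9607, -1.715)–(-1.295, -0.9607, -1.715)  len=2.1108
  (v1,v7,v3) [-++] → (-0.815808, -0.9607, 1.715)–(-1.295, -0.9607, 1.715)  len=0.4792
  (v5,v7,v1) [-+-] → (1.295, -0.9607, 1.715)–(-0.815808, -0.9607, 1.715)  len=2.1108
  (v6,v4,v2) [+-+] → (1.295, -0.9607, -1.715)–(0.815808, -0.9607, -1.715)  len=0.4792
  (v6,v5,v4) [+--] → (1.295, -0.9607, 1.08039)–(1.295, -0.9607, -1.715)  len=2.7954
  (v7,v5,v6) [+-+] → (1.295, -0.9607, 1.715)–(1.295, -0.9607, 1.08039)  len=0.6346

Chained into 1 loop(s):
  loop 1: 8 segments, perimeter = 12.0400
Total perimeter = 12.040

loops=1 perimeter=12.040


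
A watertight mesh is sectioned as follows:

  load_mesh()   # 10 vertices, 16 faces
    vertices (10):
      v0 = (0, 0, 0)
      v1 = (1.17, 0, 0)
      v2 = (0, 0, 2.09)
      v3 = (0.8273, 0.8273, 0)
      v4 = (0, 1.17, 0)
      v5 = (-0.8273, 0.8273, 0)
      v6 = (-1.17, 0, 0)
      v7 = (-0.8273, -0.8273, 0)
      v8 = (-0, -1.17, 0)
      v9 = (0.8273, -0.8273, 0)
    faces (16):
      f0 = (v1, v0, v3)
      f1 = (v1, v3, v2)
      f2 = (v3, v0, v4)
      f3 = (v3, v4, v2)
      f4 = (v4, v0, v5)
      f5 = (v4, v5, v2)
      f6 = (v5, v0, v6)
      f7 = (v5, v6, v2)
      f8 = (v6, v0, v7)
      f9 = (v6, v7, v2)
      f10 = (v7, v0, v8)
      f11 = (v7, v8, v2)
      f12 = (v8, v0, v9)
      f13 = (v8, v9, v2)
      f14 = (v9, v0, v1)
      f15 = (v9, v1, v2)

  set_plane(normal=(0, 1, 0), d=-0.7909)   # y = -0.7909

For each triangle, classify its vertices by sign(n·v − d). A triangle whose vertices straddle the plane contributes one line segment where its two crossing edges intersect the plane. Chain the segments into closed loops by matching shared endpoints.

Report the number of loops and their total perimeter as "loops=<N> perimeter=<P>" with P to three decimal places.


loops=1 perimeter=3.863

Straddling triangles (8 of 16):
  (v6,v0,v7) [++-] → (-0.7909, -0.7909, 0)–(-0.842378, -0.7909, 0)  len=0.0515
  (v6,v7,v2) [+-+] → (-0.842378, -0.7909, 0)–(-0.7909, -0.7909, 0.091957)  len=0.1054
  (v7,v0,v8) [-+-] → (-0.7909, -0.7909, 0)–(0, -0.7909, 0)  len=0.7909
  (v7,v8,v2) [--+] → (0, -0.7909, 0.677196)–(-0.7909, -0.7909, 0.091957)  len=0.9839
  (v8,v0,v9) [-+-] → (0, -0.7909, 0)–(0.7909, -0.7909, 0)  len=0.7909
  (v8,v9,v2) [--+] → (0.7909, -0.7909, 0.091957)–(0, -0.7909, 0.677196)  len=0.9839
  (v9,v0,v1) [-++] → (0.7909, -0.7909, 0)–(0.842378, -0.7909, 0)  len=0.0515
  (v9,v1,v2) [-++] → (0.842378, -0.7909, 0)–(0.7909, -0.7909, 0.091957)  len=0.1054

Chained into 1 loop(s):
  loop 1: 8 segments, perimeter = 3.8633
Total perimeter = 3.863


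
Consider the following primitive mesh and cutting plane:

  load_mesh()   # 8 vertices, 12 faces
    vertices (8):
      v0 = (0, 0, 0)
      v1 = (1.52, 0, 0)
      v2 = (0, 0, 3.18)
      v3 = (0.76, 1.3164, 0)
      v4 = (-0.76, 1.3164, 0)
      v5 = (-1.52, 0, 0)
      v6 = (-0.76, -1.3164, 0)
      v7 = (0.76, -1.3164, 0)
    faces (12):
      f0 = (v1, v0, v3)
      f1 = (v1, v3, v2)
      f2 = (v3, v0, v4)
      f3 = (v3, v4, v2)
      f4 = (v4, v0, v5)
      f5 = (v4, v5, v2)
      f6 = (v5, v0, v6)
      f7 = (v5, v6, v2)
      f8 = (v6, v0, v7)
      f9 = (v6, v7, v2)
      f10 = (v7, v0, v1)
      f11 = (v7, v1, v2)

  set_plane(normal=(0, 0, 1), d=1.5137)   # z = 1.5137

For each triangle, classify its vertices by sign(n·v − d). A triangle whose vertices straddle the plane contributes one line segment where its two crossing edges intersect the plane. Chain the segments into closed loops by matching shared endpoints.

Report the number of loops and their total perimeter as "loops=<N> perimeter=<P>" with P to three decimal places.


Straddling triangles (6 of 12):
  (v1,v3,v2) [--+] → (0.398235, 0.689785, 1.5137)–(0.79647, 0, 1.5137)  len=0.7965
  (v3,v4,v2) [--+] → (-0.398235, 0.689785, 1.5137)–(0.398235, 0.689785, 1.5137)  len=0.7965
  (v4,v5,v2) [--+] → (-0.79647, 0, 1.5137)–(-0.398235, 0.689785, 1.5137)  len=0.7965
  (v5,v6,v2) [--+] → (-0.398235, -0.689785, 1.5137)–(-0.79647, 0, 1.5137)  len=0.7965
  (v6,v7,v2) [--+] → (0.398235, -0.689785, 1.5137)–(-0.398235, -0.689785, 1.5137)  len=0.7965
  (v7,v1,v2) [--+] → (0.79647, 0, 1.5137)–(0.398235, -0.689785, 1.5137)  len=0.7965

Chained into 1 loop(s):
  loop 1: 6 segments, perimeter = 4.7789
Total perimeter = 4.779

loops=1 perimeter=4.779


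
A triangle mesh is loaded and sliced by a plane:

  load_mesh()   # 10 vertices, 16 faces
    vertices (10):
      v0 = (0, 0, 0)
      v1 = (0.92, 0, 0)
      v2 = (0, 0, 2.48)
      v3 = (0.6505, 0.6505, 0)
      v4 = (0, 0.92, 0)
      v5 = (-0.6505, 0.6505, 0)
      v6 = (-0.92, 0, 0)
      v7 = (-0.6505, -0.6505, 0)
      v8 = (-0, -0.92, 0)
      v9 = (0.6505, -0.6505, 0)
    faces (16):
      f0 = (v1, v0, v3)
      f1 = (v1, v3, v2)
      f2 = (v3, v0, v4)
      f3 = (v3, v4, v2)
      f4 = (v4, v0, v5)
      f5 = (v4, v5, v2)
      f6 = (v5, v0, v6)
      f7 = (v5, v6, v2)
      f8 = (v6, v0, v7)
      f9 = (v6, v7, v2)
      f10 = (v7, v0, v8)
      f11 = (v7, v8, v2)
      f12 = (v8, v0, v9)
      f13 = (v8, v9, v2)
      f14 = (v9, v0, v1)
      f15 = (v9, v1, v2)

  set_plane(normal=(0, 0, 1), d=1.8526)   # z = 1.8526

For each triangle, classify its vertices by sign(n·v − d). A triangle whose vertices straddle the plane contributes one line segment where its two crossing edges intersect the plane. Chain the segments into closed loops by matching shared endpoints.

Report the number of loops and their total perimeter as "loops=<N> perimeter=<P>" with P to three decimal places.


loops=1 perimeter=1.425

Straddling triangles (8 of 16):
  (v1,v3,v2) [--+] → (0.164566, 0.164566, 1.8526)–(0.232745, 0, 1.8526)  len=0.1781
  (v3,v4,v2) [--+] → (0, 0.232745, 1.8526)–(0.164566, 0.164566, 1.8526)  len=0.1781
  (v4,v5,v2) [--+] → (-0.164566, 0.164566, 1.8526)–(0, 0.232745, 1.8526)  len=0.1781
  (v5,v6,v2) [--+] → (-0.232745, 0, 1.8526)–(-0.164566, 0.164566, 1.8526)  len=0.1781
  (v6,v7,v2) [--+] → (-0.164566, -0.164566, 1.8526)–(-0.232745, 0, 1.8526)  len=0.1781
  (v7,v8,v2) [--+] → (0, -0.232745, 1.8526)–(-0.164566, -0.164566, 1.8526)  len=0.1781
  (v8,v9,v2) [--+] → (0.164566, -0.164566, 1.8526)–(0, -0.232745, 1.8526)  len=0.1781
  (v9,v1,v2) [--+] → (0.232745, 0, 1.8526)–(0.164566, -0.164566, 1.8526)  len=0.1781

Chained into 1 loop(s):
  loop 1: 8 segments, perimeter = 1.4250
Total perimeter = 1.425


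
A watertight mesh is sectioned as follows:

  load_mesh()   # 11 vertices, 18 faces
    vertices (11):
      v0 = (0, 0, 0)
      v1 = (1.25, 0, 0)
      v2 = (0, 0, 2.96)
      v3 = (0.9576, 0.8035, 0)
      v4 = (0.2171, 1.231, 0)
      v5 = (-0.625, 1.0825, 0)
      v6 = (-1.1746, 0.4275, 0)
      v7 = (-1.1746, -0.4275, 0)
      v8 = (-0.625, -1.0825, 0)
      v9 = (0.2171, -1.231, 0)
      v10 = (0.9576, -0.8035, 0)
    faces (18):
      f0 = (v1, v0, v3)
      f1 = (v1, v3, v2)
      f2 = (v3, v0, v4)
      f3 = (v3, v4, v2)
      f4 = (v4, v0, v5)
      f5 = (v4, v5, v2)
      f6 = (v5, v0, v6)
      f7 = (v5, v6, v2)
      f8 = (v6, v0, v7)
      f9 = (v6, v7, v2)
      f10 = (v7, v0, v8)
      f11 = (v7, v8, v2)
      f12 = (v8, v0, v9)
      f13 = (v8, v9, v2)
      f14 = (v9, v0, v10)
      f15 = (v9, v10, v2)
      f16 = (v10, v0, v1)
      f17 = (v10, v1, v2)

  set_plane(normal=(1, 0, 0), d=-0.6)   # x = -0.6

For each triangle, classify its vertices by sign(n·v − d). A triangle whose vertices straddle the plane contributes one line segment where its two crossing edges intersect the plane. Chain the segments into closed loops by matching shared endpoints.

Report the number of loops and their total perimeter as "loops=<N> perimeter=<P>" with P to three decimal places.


loops=1 perimeter=5.991

Straddling triangles (10 of 18):
  (v4,v0,v5) [++-] → (-0.6, 1.0392, 0)–(-0.6, 1.08691, 0)  len=0.0477
  (v4,v5,v2) [+-+] → (-0.6, 1.08691, 0)–(-0.6, 1.0392, 0.1184)  len=0.1277
  (v5,v0,v6) [-+-] → (-0.6, 1.0392, 0)–(-0.6, 0.218372, 0)  len=0.8208
  (v5,v6,v2) [--+] → (-0.6, 0.218372, 1.448)–(-0.6, 1.0392, 0.1184)  len=1.5626
  (v6,v0,v7) [-+-] → (-0.6, 0.218372, 0)–(-0.6, -0.218372, 0)  len=0.4367
  (v6,v7,v2) [--+] → (-0.6, -0.218372, 1.448)–(-0.6, 0.218372, 1.448)  len=0.4367
  (v7,v0,v8) [-+-] → (-0.6, -0.218372, 0)–(-0.6, -1.0392, 0)  len=0.8208
  (v7,v8,v2) [--+] → (-0.6, -1.0392, 0.1184)–(-0.6, -0.218372, 1.448)  len=1.5626
  (v8,v0,v9) [-++] → (-0.6, -1.0392, 0)–(-0.6, -1.08691, 0)  len=0.0477
  (v8,v9,v2) [-++] → (-0.6, -1.08691, 0)–(-0.6, -1.0392, 0.1184)  len=0.1277

Chained into 1 loop(s):
  loop 1: 10 segments, perimeter = 5.9910
Total perimeter = 5.991
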